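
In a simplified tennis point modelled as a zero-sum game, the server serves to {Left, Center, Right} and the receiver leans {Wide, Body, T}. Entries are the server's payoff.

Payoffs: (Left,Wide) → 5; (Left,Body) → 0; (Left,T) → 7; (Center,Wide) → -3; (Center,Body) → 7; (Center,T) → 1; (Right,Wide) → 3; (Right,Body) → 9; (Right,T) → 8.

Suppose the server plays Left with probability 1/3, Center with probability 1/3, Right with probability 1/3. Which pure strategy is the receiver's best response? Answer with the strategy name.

If the receiver plays Wide, the server's expected payoff is (1/3)·5 + (1/3)·(-3) + (1/3)·3 = 5/3.
If the receiver plays Body, the server's expected payoff is (1/3)·0 + (1/3)·7 + (1/3)·9 = 16/3.
If the receiver plays T, the server's expected payoff is (1/3)·7 + (1/3)·1 + (1/3)·8 = 16/3.
The receiver minimizes the server's payoff; the smallest is 5/3, so the best response is Wide.

Wide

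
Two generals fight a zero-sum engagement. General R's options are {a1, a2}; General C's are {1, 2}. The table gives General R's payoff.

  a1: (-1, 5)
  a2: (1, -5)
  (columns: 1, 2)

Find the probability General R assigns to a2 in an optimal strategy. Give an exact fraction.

1/2

Row minima: a1 → -1, a2 → -5; maximin = -1.
Column maxima: 1 → 1, 2 → 5; minimax = 1.
-1 ≠ 1, so there is no saddle point; optimal play is mixed.
Let General R play a1 with probability p. Expected payoff against 1: (-1)p + 1(1−p) = −2p + 1; against 2: 5p + (-5)(1−p) = 10p − 5.
Setting these equal: −2p + 1 = 10p − 5 ⇒ −12p = -6 ⇒ p = 1/2, and the value is (-2)·(1/2) + 1 = 0.
For General C: with q = P(1), equating a1's and a2's payoffs gives −6q + 5 = 6q − 5 ⇒ q = 5/6.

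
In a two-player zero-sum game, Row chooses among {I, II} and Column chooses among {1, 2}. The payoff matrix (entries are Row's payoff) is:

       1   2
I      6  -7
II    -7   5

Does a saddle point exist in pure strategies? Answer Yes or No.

Row minima: I → -7, II → -7; maximin = -7.
Column maxima: 1 → 6, 2 → 5; minimax = 5.
-7 ≠ 5, so no pure-strategy equilibrium exists.

No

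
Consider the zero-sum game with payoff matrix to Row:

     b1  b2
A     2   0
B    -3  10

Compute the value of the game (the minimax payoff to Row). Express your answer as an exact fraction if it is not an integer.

4/3

Row minima: A → 0, B → -3; maximin = 0.
Column maxima: b1 → 2, b2 → 10; minimax = 2.
0 ≠ 2, so there is no saddle point; optimal play is mixed.
Let Row play A with probability p. Expected payoff against b1: 2p + (-3)(1−p) = 5p − 3; against b2: 0p + 10(1−p) = −10p + 10.
Setting these equal: 5p − 3 = −10p + 10 ⇒ 15p = 13 ⇒ p = 13/15, and the value is (5)·(13/15) − 3 = 4/3.
For Column: with q = P(b1), equating A's and B's payoffs gives 2q = −13q + 10 ⇒ q = 2/3.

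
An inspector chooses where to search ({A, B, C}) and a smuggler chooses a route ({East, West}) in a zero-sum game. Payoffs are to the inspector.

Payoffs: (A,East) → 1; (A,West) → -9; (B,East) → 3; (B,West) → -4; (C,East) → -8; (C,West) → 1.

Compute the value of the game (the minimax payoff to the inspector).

Row minima: A → -9, B → -4, C → -8; maximin = -4.
Column maxima: East → 3, West → 1; minimax = 1.
-4 ≠ 1, so there is no saddle point; optimal play is mixed.
A is strictly dominated by B, so the inspector never plays it.
On the remaining 2×2 (B, C vs East, West):
Let the inspector play B with probability p. Expected payoff against East: 3p + (-8)(1−p) = 11p − 8; against West: (-4)p + 1(1−p) = −5p + 1.
Setting these equal: 11p − 8 = −5p + 1 ⇒ 16p = 9 ⇒ p = 9/16, and the value is (11)·(9/16) − 8 = -29/16.
For the smuggler: with q = P(East), equating B's and C's payoffs gives 7q − 4 = −9q + 1 ⇒ q = 5/16.

-29/16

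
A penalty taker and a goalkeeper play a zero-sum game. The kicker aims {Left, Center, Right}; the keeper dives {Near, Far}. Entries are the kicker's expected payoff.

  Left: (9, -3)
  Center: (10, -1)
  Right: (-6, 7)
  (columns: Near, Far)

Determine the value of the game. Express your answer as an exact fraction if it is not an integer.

8/3

Row minima: Left → -3, Center → -1, Right → -6; maximin = -1.
Column maxima: Near → 10, Far → 7; minimax = 7.
-1 ≠ 7, so there is no saddle point; optimal play is mixed.
Left is strictly dominated by Center, so the kicker never plays it.
On the remaining 2×2 (Center, Right vs Near, Far):
Let the kicker play Center with probability p. Expected payoff against Near: 10p + (-6)(1−p) = 16p − 6; against Far: (-1)p + 7(1−p) = −8p + 7.
Setting these equal: 16p − 6 = −8p + 7 ⇒ 24p = 13 ⇒ p = 13/24, and the value is (16)·(13/24) − 6 = 8/3.
For the keeper: with q = P(Near), equating Center's and Right's payoffs gives 11q − 1 = −13q + 7 ⇒ q = 1/3.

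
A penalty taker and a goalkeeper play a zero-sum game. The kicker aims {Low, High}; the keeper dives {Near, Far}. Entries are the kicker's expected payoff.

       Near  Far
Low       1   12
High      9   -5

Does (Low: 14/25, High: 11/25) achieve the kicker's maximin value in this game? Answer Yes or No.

Against Near this mix gives (14/25)·1 + (11/25)·9 = 113/25.
Against Far this mix gives (14/25)·12 + (11/25)·(-5) = 113/25.
All of the keeper's active replies (Near, Far) yield 113/25, and no column does worse for the kicker. The mix makes the keeper indifferent and guarantees 113/25, so it is optimal.

Yes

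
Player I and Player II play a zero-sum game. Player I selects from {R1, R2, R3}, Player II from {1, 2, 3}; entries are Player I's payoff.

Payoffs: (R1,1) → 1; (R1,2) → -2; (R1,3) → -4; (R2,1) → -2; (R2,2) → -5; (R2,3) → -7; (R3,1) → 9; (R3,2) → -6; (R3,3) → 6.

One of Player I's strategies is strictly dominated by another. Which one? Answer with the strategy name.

R1 gives a strictly higher payoff than R2 against every column: 1 > -2, -2 > -5, -4 > -7.
So R2 is strictly dominated and Player I never plays it.

R2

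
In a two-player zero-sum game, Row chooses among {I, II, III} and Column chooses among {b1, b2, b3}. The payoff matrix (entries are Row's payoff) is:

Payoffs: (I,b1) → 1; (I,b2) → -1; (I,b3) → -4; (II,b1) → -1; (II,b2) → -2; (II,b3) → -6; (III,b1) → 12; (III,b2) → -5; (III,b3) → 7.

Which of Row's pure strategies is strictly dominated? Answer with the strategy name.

II

I gives a strictly higher payoff than II against every column: 1 > -1, -1 > -2, -4 > -6.
So II is strictly dominated and Row never plays it.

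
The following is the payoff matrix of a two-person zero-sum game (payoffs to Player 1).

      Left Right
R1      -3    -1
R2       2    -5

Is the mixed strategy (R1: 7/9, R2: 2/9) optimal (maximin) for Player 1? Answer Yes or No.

Yes

Against Left this mix gives (7/9)·(-3) + (2/9)·2 = -17/9.
Against Right this mix gives (7/9)·(-1) + (2/9)·(-5) = -17/9.
All of Player 2's active replies (Left, Right) yield -17/9, and no column does worse for Player 1. The mix makes Player 2 indifferent and guarantees -17/9, so it is optimal.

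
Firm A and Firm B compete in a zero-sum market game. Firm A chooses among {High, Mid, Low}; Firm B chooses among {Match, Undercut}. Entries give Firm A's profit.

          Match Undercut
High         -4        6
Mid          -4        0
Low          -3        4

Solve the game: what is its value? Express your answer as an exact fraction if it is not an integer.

-3

Row minima: High → -4, Mid → -4, Low → -3; maximin = -3.
Column maxima: Match → -3, Undercut → 6; minimax = -3.
Since maximin = minimax = -3, there is a saddle point and the value is -3.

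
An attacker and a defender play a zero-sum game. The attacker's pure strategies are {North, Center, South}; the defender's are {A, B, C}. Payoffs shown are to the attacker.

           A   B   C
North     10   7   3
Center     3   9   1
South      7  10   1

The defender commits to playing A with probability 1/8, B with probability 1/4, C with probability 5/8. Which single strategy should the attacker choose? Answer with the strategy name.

Expected payoff of North: (1/8)·10 + (1/4)·7 + (5/8)·3 = 39/8.
Expected payoff of Center: (1/8)·3 + (1/4)·9 + (5/8)·1 = 13/4.
Expected payoff of South: (1/8)·7 + (1/4)·10 + (5/8)·1 = 4.
The largest is 39/8, so the attacker's best response is North.

North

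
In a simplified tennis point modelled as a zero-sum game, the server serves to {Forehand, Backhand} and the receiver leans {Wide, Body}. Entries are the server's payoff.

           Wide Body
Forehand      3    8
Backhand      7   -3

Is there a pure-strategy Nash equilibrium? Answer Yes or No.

No

Row minima: Forehand → 3, Backhand → -3; maximin = 3.
Column maxima: Wide → 7, Body → 8; minimax = 7.
3 ≠ 7, so no pure-strategy equilibrium exists.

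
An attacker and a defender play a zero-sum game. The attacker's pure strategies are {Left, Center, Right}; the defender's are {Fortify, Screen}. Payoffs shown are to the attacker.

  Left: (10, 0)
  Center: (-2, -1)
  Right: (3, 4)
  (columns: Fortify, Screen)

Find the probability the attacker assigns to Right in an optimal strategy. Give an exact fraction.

Row minima: Left → 0, Center → -2, Right → 3; maximin = 3.
Column maxima: Fortify → 10, Screen → 4; minimax = 4.
3 ≠ 4, so there is no saddle point; optimal play is mixed.
Center is strictly dominated by Left, so the attacker never plays it.
On the remaining 2×2 (Left, Right vs Fortify, Screen):
Let the attacker play Left with probability p. Expected payoff against Fortify: 10p + 3(1−p) = 7p + 3; against Screen: 0p + 4(1−p) = −4p + 4.
Setting these equal: 7p + 3 = −4p + 4 ⇒ 11p = 1 ⇒ p = 1/11, and the value is (7)·(1/11) + 3 = 40/11.
For the defender: with q = P(Fortify), equating Left's and Right's payoffs gives 10q = −q + 4 ⇒ q = 4/11.

10/11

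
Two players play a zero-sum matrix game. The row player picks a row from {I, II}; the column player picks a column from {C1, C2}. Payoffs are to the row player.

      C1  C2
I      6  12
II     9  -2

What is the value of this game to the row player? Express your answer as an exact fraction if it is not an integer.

120/17

Row minima: I → 6, II → -2; maximin = 6.
Column maxima: C1 → 9, C2 → 12; minimax = 9.
6 ≠ 9, so there is no saddle point; optimal play is mixed.
Let the row player play I with probability p. Expected payoff against C1: 6p + 9(1−p) = −3p + 9; against C2: 12p + (-2)(1−p) = 14p − 2.
Setting these equal: −3p + 9 = 14p − 2 ⇒ −17p = -11 ⇒ p = 11/17, and the value is (-3)·(11/17) + 9 = 120/17.
For the column player: with q = P(C1), equating I's and II's payoffs gives −6q + 12 = 11q − 2 ⇒ q = 14/17.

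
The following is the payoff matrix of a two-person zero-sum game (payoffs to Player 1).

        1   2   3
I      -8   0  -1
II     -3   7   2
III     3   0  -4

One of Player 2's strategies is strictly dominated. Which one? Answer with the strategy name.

3 holds Player 1's payoff strictly below 2 in every row: -1 < 0, 2 < 7, -4 < 0.
So 2 is strictly dominated for Player 2.

2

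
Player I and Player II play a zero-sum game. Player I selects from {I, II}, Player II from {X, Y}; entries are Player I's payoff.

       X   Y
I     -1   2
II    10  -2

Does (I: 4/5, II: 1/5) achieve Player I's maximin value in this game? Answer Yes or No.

Yes

Against X this mix gives (4/5)·(-1) + (1/5)·10 = 6/5.
Against Y this mix gives (4/5)·2 + (1/5)·(-2) = 6/5.
All of Player II's active replies (X, Y) yield 6/5, and no column does worse for Player I. The mix makes Player II indifferent and guarantees 6/5, so it is optimal.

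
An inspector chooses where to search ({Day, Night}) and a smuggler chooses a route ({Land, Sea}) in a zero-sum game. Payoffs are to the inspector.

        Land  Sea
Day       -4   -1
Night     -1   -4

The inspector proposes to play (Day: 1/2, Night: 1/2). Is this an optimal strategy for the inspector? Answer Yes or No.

Against Land this mix gives (1/2)·(-4) + (1/2)·(-1) = -5/2.
Against Sea this mix gives (1/2)·(-1) + (1/2)·(-4) = -5/2.
All of the smuggler's active replies (Land, Sea) yield -5/2, and no column does worse for the inspector. The mix makes the smuggler indifferent and guarantees -5/2, so it is optimal.

Yes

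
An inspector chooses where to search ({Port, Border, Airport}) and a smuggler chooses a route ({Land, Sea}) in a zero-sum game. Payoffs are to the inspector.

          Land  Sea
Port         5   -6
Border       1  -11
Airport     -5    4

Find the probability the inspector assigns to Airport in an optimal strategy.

11/20

Row minima: Port → -6, Border → -11, Airport → -5; maximin = -5.
Column maxima: Land → 5, Sea → 4; minimax = 4.
-5 ≠ 4, so there is no saddle point; optimal play is mixed.
Border is strictly dominated by Port, so the inspector never plays it.
On the remaining 2×2 (Port, Airport vs Land, Sea):
Let the inspector play Port with probability p. Expected payoff against Land: 5p + (-5)(1−p) = 10p − 5; against Sea: (-6)p + 4(1−p) = −10p + 4.
Setting these equal: 10p − 5 = −10p + 4 ⇒ 20p = 9 ⇒ p = 9/20, and the value is (10)·(9/20) − 5 = -1/2.
For the smuggler: with q = P(Land), equating Port's and Airport's payoffs gives 11q − 6 = −9q + 4 ⇒ q = 1/2.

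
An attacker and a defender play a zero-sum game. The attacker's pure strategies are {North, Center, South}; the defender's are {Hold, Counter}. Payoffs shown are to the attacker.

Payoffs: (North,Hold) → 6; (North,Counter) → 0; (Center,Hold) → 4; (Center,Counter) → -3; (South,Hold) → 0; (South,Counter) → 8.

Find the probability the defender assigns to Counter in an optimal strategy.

Row minima: North → 0, Center → -3, South → 0; maximin = 0.
Column maxima: Hold → 6, Counter → 8; minimax = 6.
0 ≠ 6, so there is no saddle point; optimal play is mixed.
Center is strictly dominated by North, so the attacker never plays it.
On the remaining 2×2 (North, South vs Hold, Counter):
Let the attacker play North with probability p. Expected payoff against Hold: 6p + 0(1−p) = 6p; against Counter: 0p + 8(1−p) = −8p + 8.
Setting these equal: 6p = −8p + 8 ⇒ 14p = 8 ⇒ p = 4/7, and the value is (6)·(4/7) = 24/7.
For the defender: with q = P(Hold), equating North's and South's payoffs gives 6q = −8q + 8 ⇒ q = 4/7.

3/7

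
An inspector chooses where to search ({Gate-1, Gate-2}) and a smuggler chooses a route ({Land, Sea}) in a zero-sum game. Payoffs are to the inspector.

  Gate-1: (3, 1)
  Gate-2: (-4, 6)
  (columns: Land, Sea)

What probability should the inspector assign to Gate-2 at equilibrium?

1/6

Row minima: Gate-1 → 1, Gate-2 → -4; maximin = 1.
Column maxima: Land → 3, Sea → 6; minimax = 3.
1 ≠ 3, so there is no saddle point; optimal play is mixed.
Let the inspector play Gate-1 with probability p. Expected payoff against Land: 3p + (-4)(1−p) = 7p − 4; against Sea: 1p + 6(1−p) = −5p + 6.
Setting these equal: 7p − 4 = −5p + 6 ⇒ 12p = 10 ⇒ p = 5/6, and the value is (7)·(5/6) − 4 = 11/6.
For the smuggler: with q = P(Land), equating Gate-1's and Gate-2's payoffs gives 2q + 1 = −10q + 6 ⇒ q = 5/12.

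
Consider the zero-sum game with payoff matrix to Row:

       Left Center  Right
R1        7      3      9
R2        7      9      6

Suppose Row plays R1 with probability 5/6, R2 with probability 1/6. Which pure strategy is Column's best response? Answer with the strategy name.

Center

If Column plays Left, Row's expected payoff is (5/6)·7 + (1/6)·7 = 7.
If Column plays Center, Row's expected payoff is (5/6)·3 + (1/6)·9 = 4.
If Column plays Right, Row's expected payoff is (5/6)·9 + (1/6)·6 = 17/2.
Column minimizes Row's payoff; the smallest is 4, so the best response is Center.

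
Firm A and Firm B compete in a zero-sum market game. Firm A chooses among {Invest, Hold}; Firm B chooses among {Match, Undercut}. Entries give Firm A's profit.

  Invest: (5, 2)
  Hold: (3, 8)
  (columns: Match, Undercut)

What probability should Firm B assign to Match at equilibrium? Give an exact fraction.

Row minima: Invest → 2, Hold → 3; maximin = 3.
Column maxima: Match → 5, Undercut → 8; minimax = 5.
3 ≠ 5, so there is no saddle point; optimal play is mixed.
Let Firm A play Invest with probability p. Expected payoff against Match: 5p + 3(1−p) = 2p + 3; against Undercut: 2p + 8(1−p) = −6p + 8.
Setting these equal: 2p + 3 = −6p + 8 ⇒ 8p = 5 ⇒ p = 5/8, and the value is (2)·(5/8) + 3 = 17/4.
For Firm B: with q = P(Match), equating Invest's and Hold's payoffs gives 3q + 2 = −5q + 8 ⇒ q = 3/4.

3/4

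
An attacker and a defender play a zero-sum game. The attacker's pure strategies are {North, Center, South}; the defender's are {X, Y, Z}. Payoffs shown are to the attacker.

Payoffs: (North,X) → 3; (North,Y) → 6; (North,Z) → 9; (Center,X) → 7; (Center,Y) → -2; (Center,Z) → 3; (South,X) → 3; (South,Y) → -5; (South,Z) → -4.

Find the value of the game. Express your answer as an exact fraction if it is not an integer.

Row minima: North → 3, Center → -2, South → -5; maximin = 3.
Column maxima: X → 7, Y → 6, Z → 9; minimax = 6.
3 ≠ 6, so there is no saddle point; optimal play is mixed.
South is strictly dominated by Center, so the attacker never plays it.
Z is strictly dominated by Y (it gives the attacker strictly more in every row), so the defender never plays it.
On the remaining 2×2 (North, Center vs X, Y):
Let the attacker play North with probability p. Expected payoff against X: 3p + 7(1−p) = −4p + 7; against Y: 6p + (-2)(1−p) = 8p − 2.
Setting these equal: −4p + 7 = 8p − 2 ⇒ −12p = -9 ⇒ p = 3/4, and the value is (-4)·(3/4) + 7 = 4.
For the defender: with q = P(X), equating North's and Center's payoffs gives −3q + 6 = 9q − 2 ⇒ q = 2/3.

4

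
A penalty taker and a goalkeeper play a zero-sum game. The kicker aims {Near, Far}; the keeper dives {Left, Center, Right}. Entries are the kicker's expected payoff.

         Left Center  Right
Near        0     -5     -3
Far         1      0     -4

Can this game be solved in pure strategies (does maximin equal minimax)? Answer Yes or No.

Row minima: Near → -5, Far → -4; maximin = -4.
Column maxima: Left → 1, Center → 0, Right → -3; minimax = -3.
-4 ≠ -3, so no pure-strategy equilibrium exists.

No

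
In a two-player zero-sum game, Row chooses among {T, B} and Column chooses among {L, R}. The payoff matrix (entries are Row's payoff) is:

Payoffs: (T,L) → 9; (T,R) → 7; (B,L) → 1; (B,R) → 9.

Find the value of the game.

Row minima: T → 7, B → 1; maximin = 7.
Column maxima: L → 9, R → 9; minimax = 9.
7 ≠ 9, so there is no saddle point; optimal play is mixed.
Let Row play T with probability p. Expected payoff against L: 9p + 1(1−p) = 8p + 1; against R: 7p + 9(1−p) = −2p + 9.
Setting these equal: 8p + 1 = −2p + 9 ⇒ 10p = 8 ⇒ p = 4/5, and the value is (8)·(4/5) + 1 = 37/5.
For Column: with q = P(L), equating T's and B's payoffs gives 2q + 7 = −8q + 9 ⇒ q = 1/5.

37/5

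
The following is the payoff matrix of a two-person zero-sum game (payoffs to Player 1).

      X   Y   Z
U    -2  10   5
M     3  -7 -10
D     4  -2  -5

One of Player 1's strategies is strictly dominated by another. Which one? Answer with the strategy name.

M

D gives a strictly higher payoff than M against every column: 4 > 3, -2 > -7, -5 > -10.
So M is strictly dominated and Player 1 never plays it.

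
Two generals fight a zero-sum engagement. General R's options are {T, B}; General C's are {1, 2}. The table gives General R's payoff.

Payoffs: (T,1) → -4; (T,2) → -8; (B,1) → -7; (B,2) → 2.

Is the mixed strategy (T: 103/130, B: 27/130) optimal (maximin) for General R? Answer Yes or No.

Against 1 this mix gives (103/130)·(-4) + (27/130)·(-7) = -601/130.
Against 2 this mix gives (103/130)·(-8) + (27/130)·2 = -77/13.
General C will play 2, holding General R to -77/13. Shifting weight toward the row that does better against 2 would raise this floor (the equalizing mix achieves -64/13 against both 2 and 1), so the proposed strategy is not optimal.

No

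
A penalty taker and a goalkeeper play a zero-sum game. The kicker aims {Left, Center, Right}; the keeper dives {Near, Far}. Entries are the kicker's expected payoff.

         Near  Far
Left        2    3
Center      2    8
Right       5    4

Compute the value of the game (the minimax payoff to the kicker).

32/7

Row minima: Left → 2, Center → 2, Right → 4; maximin = 4.
Column maxima: Near → 5, Far → 8; minimax = 5.
4 ≠ 5, so there is no saddle point; optimal play is mixed.
Left is strictly dominated by Right, so the kicker never plays it.
On the remaining 2×2 (Center, Right vs Near, Far):
Let the kicker play Center with probability p. Expected payoff against Near: 2p + 5(1−p) = −3p + 5; against Far: 8p + 4(1−p) = 4p + 4.
Setting these equal: −3p + 5 = 4p + 4 ⇒ −7p = -1 ⇒ p = 1/7, and the value is (-3)·(1/7) + 5 = 32/7.
For the keeper: with q = P(Near), equating Center's and Right's payoffs gives −6q + 8 = q + 4 ⇒ q = 4/7.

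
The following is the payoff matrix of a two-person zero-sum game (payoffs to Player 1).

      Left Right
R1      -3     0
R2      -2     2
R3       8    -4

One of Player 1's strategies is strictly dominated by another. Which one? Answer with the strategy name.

R1

R2 gives a strictly higher payoff than R1 against every column: -2 > -3, 2 > 0.
So R1 is strictly dominated and Player 1 never plays it.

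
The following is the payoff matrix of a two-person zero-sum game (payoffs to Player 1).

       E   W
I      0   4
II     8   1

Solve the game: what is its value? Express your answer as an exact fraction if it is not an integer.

Row minima: I → 0, II → 1; maximin = 1.
Column maxima: E → 8, W → 4; minimax = 4.
1 ≠ 4, so there is no saddle point; optimal play is mixed.
Let Player 1 play I with probability p. Expected payoff against E: 0p + 8(1−p) = −8p + 8; against W: 4p + 1(1−p) = 3p + 1.
Setting these equal: −8p + 8 = 3p + 1 ⇒ −11p = -7 ⇒ p = 7/11, and the value is (-8)·(7/11) + 8 = 32/11.
For Player 2: with q = P(E), equating I's and II's payoffs gives −4q + 4 = 7q + 1 ⇒ q = 3/11.

32/11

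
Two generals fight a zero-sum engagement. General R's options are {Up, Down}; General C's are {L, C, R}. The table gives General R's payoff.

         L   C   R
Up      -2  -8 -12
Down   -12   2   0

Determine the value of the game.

-72/11

Row minima: Up → -12, Down → -12; maximin = -12.
Column maxima: L → -2, C → 2, R → 0; minimax = -2.
-12 ≠ -2, so there is no saddle point; optimal play is mixed.
C is strictly dominated by R (it gives General R strictly more in every row), so General C never plays it.
On the remaining 2×2 (Up, Down vs L, R):
Let General R play Up with probability p. Expected payoff against L: (-2)p + (-12)(1−p) = 10p − 12; against R: (-12)p + 0(1−p) = −12p.
Setting these equal: 10p − 12 = −12p ⇒ 22p = 12 ⇒ p = 6/11, and the value is (10)·(6/11) − 12 = -72/11.
For General C: with q = P(L), equating Up's and Down's payoffs gives 10q − 12 = −12q ⇒ q = 6/11.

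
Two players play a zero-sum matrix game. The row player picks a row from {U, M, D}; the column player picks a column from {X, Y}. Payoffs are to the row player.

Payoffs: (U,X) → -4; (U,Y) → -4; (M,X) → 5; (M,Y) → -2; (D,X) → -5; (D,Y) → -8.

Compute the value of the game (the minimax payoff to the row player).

-2

Row minima: U → -4, M → -2, D → -8; maximin = -2.
Column maxima: X → 5, Y → -2; minimax = -2.
Since maximin = minimax = -2, there is a saddle point and the value is -2.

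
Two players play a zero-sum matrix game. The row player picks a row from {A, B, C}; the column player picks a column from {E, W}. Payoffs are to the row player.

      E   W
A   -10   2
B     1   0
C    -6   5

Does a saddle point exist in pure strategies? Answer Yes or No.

No

Row minima: A → -10, B → 0, C → -6; maximin = 0.
Column maxima: E → 1, W → 5; minimax = 1.
0 ≠ 1, so no pure-strategy equilibrium exists.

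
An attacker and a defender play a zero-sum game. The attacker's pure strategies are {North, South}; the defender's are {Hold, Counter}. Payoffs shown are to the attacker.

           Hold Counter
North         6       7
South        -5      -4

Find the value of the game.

6

Row minima: North → 6, South → -5; maximin = 6.
Column maxima: Hold → 6, Counter → 7; minimax = 6.
Since maximin = minimax = 6, there is a saddle point and the value is 6.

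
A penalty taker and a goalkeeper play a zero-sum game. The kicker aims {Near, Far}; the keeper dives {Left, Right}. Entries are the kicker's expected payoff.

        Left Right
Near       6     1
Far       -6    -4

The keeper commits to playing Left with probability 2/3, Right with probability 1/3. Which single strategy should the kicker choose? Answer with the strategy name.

Near

Expected payoff of Near: (2/3)·6 + (1/3)·1 = 13/3.
Expected payoff of Far: (2/3)·(-6) + (1/3)·(-4) = -16/3.
The largest is 13/3, so the kicker's best response is Near.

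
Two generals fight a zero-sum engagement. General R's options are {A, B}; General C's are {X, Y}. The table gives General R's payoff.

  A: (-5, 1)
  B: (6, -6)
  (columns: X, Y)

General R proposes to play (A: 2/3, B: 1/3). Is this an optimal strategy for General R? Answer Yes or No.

Yes

Against X this mix gives (2/3)·(-5) + (1/3)·6 = -4/3.
Against Y this mix gives (2/3)·1 + (1/3)·(-6) = -4/3.
All of General C's active replies (X, Y) yield -4/3, and no column does worse for General R. The mix makes General C indifferent and guarantees -4/3, so it is optimal.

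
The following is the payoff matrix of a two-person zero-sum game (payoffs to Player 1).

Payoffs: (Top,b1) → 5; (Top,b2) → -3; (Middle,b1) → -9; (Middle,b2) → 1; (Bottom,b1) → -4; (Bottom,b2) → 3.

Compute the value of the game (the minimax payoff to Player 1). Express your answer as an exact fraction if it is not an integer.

1/5

Row minima: Top → -3, Middle → -9, Bottom → -4; maximin = -3.
Column maxima: b1 → 5, b2 → 3; minimax = 3.
-3 ≠ 3, so there is no saddle point; optimal play is mixed.
Middle is strictly dominated by Bottom, so Player 1 never plays it.
On the remaining 2×2 (Top, Bottom vs b1, b2):
Let Player 1 play Top with probability p. Expected payoff against b1: 5p + (-4)(1−p) = 9p − 4; against b2: (-3)p + 3(1−p) = −6p + 3.
Setting these equal: 9p − 4 = −6p + 3 ⇒ 15p = 7 ⇒ p = 7/15, and the value is (9)·(7/15) − 4 = 1/5.
For Player 2: with q = P(b1), equating Top's and Bottom's payoffs gives 8q − 3 = −7q + 3 ⇒ q = 2/5.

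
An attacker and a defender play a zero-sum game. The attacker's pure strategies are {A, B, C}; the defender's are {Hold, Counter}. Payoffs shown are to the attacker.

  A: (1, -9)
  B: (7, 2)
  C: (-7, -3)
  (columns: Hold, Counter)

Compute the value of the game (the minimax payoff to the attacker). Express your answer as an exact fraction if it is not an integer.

Row minima: A → -9, B → 2, C → -7; maximin = 2.
Column maxima: Hold → 7, Counter → 2; minimax = 2.
Since maximin = minimax = 2, there is a saddle point and the value is 2.

2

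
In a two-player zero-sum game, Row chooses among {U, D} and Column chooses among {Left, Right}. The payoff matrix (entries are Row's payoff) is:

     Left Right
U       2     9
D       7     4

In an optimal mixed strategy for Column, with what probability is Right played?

1/2

Row minima: U → 2, D → 4; maximin = 4.
Column maxima: Left → 7, Right → 9; minimax = 7.
4 ≠ 7, so there is no saddle point; optimal play is mixed.
Let Row play U with probability p. Expected payoff against Left: 2p + 7(1−p) = −5p + 7; against Right: 9p + 4(1−p) = 5p + 4.
Setting these equal: −5p + 7 = 5p + 4 ⇒ −10p = -3 ⇒ p = 3/10, and the value is (-5)·(3/10) + 7 = 11/2.
For Column: with q = P(Left), equating U's and D's payoffs gives −7q + 9 = 3q + 4 ⇒ q = 1/2.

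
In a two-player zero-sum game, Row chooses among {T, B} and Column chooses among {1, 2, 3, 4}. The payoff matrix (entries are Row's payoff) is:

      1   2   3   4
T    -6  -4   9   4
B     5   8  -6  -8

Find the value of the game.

Row minima: T → -6, B → -8; maximin = -6.
Column maxima: 1 → 5, 2 → 8, 3 → 9, 4 → 4; minimax = 4.
-6 ≠ 4, so there is no saddle point; optimal play is mixed.
2 is strictly dominated by 1 (it gives Row strictly more in every row), so Column never plays it.
3 is strictly dominated by 4 (it gives Row strictly more in every row), so Column never plays it.
On the remaining 2×2 (T, B vs 1, 4):
Let Row play T with probability p. Expected payoff against 1: (-6)p + 5(1−p) = −11p + 5; against 4: 4p + (-8)(1−p) = 12p − 8.
Setting these equal: −11p + 5 = 12p − 8 ⇒ −23p = -13 ⇒ p = 13/23, and the value is (-11)·(13/23) + 5 = -28/23.
For Column: with q = P(1), equating T's and B's payoffs gives −10q + 4 = 13q − 8 ⇒ q = 12/23.

-28/23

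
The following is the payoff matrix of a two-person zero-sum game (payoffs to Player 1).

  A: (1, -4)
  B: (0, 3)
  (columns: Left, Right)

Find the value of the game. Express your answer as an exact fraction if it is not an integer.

3/8

Row minima: A → -4, B → 0; maximin = 0.
Column maxima: Left → 1, Right → 3; minimax = 1.
0 ≠ 1, so there is no saddle point; optimal play is mixed.
Let Player 1 play A with probability p. Expected payoff against Left: 1p + 0(1−p) = p; against Right: (-4)p + 3(1−p) = −7p + 3.
Setting these equal: p = −7p + 3 ⇒ 8p = 3 ⇒ p = 3/8, and the value is (1)·(3/8) = 3/8.
For Player 2: with q = P(Left), equating A's and B's payoffs gives 5q − 4 = −3q + 3 ⇒ q = 7/8.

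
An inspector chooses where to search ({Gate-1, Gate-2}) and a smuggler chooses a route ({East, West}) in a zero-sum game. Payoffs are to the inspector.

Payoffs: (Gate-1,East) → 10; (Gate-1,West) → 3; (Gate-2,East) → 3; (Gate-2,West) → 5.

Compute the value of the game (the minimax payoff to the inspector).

Row minima: Gate-1 → 3, Gate-2 → 3; maximin = 3.
Column maxima: East → 10, West → 5; minimax = 5.
3 ≠ 5, so there is no saddle point; optimal play is mixed.
Let the inspector play Gate-1 with probability p. Expected payoff against East: 10p + 3(1−p) = 7p + 3; against West: 3p + 5(1−p) = −2p + 5.
Setting these equal: 7p + 3 = −2p + 5 ⇒ 9p = 2 ⇒ p = 2/9, and the value is (7)·(2/9) + 3 = 41/9.
For the smuggler: with q = P(East), equating Gate-1's and Gate-2's payoffs gives 7q + 3 = −2q + 5 ⇒ q = 2/9.

41/9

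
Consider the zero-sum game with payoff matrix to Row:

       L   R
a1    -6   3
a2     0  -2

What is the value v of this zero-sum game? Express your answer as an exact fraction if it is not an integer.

Row minima: a1 → -6, a2 → -2; maximin = -2.
Column maxima: L → 0, R → 3; minimax = 0.
-2 ≠ 0, so there is no saddle point; optimal play is mixed.
Let Row play a1 with probability p. Expected payoff against L: (-6)p + 0(1−p) = −6p; against R: 3p + (-2)(1−p) = 5p − 2.
Setting these equal: −6p = 5p − 2 ⇒ −11p = -2 ⇒ p = 2/11, and the value is (-6)·(2/11) = -12/11.
For Column: with q = P(L), equating a1's and a2's payoffs gives −9q + 3 = 2q − 2 ⇒ q = 5/11.

-12/11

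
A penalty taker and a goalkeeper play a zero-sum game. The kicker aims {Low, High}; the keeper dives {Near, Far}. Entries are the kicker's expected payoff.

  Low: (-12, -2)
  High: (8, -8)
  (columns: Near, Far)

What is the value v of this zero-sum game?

Row minima: Low → -12, High → -8; maximin = -8.
Column maxima: Near → 8, Far → -2; minimax = -2.
-8 ≠ -2, so there is no saddle point; optimal play is mixed.
Let the kicker play Low with probability p. Expected payoff against Near: (-12)p + 8(1−p) = −20p + 8; against Far: (-2)p + (-8)(1−p) = 6p − 8.
Setting these equal: −20p + 8 = 6p − 8 ⇒ −26p = -16 ⇒ p = 8/13, and the value is (-20)·(8/13) + 8 = -56/13.
For the keeper: with q = P(Near), equating Low's and High's payoffs gives −10q − 2 = 16q − 8 ⇒ q = 3/13.

-56/13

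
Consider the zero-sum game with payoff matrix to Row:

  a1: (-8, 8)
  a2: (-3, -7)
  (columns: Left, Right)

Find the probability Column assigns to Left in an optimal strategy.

Row minima: a1 → -8, a2 → -7; maximin = -7.
Column maxima: Left → -3, Right → 8; minimax = -3.
-7 ≠ -3, so there is no saddle point; optimal play is mixed.
Let Row play a1 with probability p. Expected payoff against Left: (-8)p + (-3)(1−p) = −5p − 3; against Right: 8p + (-7)(1−p) = 15p − 7.
Setting these equal: −5p − 3 = 15p − 7 ⇒ −20p = -4 ⇒ p = 1/5, and the value is (-5)·(1/5) − 3 = -4.
For Column: with q = P(Left), equating a1's and a2's payoffs gives −16q + 8 = 4q − 7 ⇒ q = 3/4.

3/4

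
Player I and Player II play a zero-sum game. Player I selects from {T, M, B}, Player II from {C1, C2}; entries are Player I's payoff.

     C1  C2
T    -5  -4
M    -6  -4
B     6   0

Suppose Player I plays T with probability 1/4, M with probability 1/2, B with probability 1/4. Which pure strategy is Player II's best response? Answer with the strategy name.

C2

If Player II plays C1, Player I's expected payoff is (1/4)·(-5) + (1/2)·(-6) + (1/4)·6 = -11/4.
If Player II plays C2, Player I's expected payoff is (1/4)·(-4) + (1/2)·(-4) + (1/4)·0 = -3.
Player II minimizes Player I's payoff; the smallest is -3, so the best response is C2.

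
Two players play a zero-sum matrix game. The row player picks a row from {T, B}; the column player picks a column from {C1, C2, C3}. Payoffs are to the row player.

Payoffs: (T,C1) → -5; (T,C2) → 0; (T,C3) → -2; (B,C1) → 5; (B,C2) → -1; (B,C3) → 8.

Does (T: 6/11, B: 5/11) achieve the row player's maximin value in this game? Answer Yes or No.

Against C1 this mix gives (6/11)·(-5) + (5/11)·5 = -5/11.
Against C2 this mix gives (6/11)·0 + (5/11)·(-1) = -5/11.
Against C3 this mix gives (6/11)·(-2) + (5/11)·8 = 28/11.
All of the column player's active replies (C1, C2) yield -5/11, and no column does worse for the row player. The mix makes the column player indifferent and guarantees -5/11, so it is optimal.

Yes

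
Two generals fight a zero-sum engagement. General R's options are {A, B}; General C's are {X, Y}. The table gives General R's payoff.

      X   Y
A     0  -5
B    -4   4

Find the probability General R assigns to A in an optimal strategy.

Row minima: A → -5, B → -4; maximin = -4.
Column maxima: X → 0, Y → 4; minimax = 0.
-4 ≠ 0, so there is no saddle point; optimal play is mixed.
Let General R play A with probability p. Expected payoff against X: 0p + (-4)(1−p) = 4p − 4; against Y: (-5)p + 4(1−p) = −9p + 4.
Setting these equal: 4p − 4 = −9p + 4 ⇒ 13p = 8 ⇒ p = 8/13, and the value is (4)·(8/13) − 4 = -20/13.
For General C: with q = P(X), equating A's and B's payoffs gives 5q − 5 = −8q + 4 ⇒ q = 9/13.

8/13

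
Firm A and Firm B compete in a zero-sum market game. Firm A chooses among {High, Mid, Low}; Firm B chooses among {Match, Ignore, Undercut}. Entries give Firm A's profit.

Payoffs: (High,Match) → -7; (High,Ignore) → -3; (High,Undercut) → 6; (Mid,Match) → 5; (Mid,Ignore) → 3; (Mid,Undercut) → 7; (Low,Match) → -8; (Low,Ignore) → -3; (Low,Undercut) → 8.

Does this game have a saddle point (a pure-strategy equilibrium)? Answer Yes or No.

Yes

Row minima: High → -7, Mid → 3, Low → -8; maximin = 3.
Column maxima: Match → 5, Ignore → 3, Undercut → 8; minimax = 3.
maximin = minimax = 3, so a saddle point exists.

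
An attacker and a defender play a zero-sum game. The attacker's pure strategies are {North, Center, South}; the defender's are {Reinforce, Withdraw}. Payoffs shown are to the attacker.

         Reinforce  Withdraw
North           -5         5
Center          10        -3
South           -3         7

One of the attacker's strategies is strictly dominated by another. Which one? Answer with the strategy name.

South gives a strictly higher payoff than North against every column: -3 > -5, 7 > 5.
So North is strictly dominated and the attacker never plays it.

North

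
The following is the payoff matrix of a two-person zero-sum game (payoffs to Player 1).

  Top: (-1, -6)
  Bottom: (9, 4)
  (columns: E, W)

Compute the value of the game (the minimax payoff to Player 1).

Row minima: Top → -6, Bottom → 4; maximin = 4.
Column maxima: E → 9, W → 4; minimax = 4.
Since maximin = minimax = 4, there is a saddle point and the value is 4.

4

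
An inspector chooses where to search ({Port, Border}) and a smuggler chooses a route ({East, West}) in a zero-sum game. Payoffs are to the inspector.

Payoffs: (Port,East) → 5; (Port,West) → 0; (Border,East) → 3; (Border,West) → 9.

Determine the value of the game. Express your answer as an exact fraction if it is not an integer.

Row minima: Port → 0, Border → 3; maximin = 3.
Column maxima: East → 5, West → 9; minimax = 5.
3 ≠ 5, so there is no saddle point; optimal play is mixed.
Let the inspector play Port with probability p. Expected payoff against East: 5p + 3(1−p) = 2p + 3; against West: 0p + 9(1−p) = −9p + 9.
Setting these equal: 2p + 3 = −9p + 9 ⇒ 11p = 6 ⇒ p = 6/11, and the value is (2)·(6/11) + 3 = 45/11.
For the smuggler: with q = P(East), equating Port's and Border's payoffs gives 5q = −6q + 9 ⇒ q = 9/11.

45/11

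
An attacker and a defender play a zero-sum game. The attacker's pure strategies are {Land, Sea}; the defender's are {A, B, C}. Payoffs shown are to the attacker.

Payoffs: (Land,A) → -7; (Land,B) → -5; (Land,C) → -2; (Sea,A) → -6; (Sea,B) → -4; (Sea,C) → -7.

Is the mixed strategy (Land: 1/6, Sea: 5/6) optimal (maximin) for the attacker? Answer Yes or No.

Against A this mix gives (1/6)·(-7) + (5/6)·(-6) = -37/6.
Against B this mix gives (1/6)·(-5) + (5/6)·(-4) = -25/6.
Against C this mix gives (1/6)·(-2) + (5/6)·(-7) = -37/6.
All of the defender's active replies (A, C) yield -37/6, and no column does worse for the attacker. The mix makes the defender indifferent and guarantees -37/6, so it is optimal.

Yes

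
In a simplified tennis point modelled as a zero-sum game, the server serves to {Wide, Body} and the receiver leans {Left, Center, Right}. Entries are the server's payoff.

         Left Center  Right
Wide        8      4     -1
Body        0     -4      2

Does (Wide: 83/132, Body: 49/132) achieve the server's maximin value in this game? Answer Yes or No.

No

Against Left this mix gives (83/132)·8 + (49/132)·0 = 166/33.
Against Center this mix gives (83/132)·4 + (49/132)·(-4) = 34/33.
Against Right this mix gives (83/132)·(-1) + (49/132)·2 = 5/44.
The receiver will play Right, holding the server to 5/44. Shifting weight toward the row that does better against Right would raise this floor (the equalizing mix achieves 4/11 against both Right and Center), so the proposed strategy is not optimal.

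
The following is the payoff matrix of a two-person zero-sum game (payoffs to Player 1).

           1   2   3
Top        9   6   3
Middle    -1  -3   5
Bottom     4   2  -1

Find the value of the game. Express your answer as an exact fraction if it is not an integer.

39/11

Row minima: Top → 3, Middle → -3, Bottom → -1; maximin = 3.
Column maxima: 1 → 9, 2 → 6, 3 → 5; minimax = 5.
3 ≠ 5, so there is no saddle point; optimal play is mixed.
Bottom is strictly dominated by Top, so Player 1 never plays it.
1 is strictly dominated by 2 (it gives Player 1 strictly more in every row), so Player 2 never plays it.
On the remaining 2×2 (Top, Middle vs 2, 3):
Let Player 1 play Top with probability p. Expected payoff against 2: 6p + (-3)(1−p) = 9p − 3; against 3: 3p + 5(1−p) = −2p + 5.
Setting these equal: 9p − 3 = −2p + 5 ⇒ 11p = 8 ⇒ p = 8/11, and the value is (9)·(8/11) − 3 = 39/11.
For Player 2: with q = P(2), equating Top's and Middle's payoffs gives 3q + 3 = −8q + 5 ⇒ q = 2/11.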